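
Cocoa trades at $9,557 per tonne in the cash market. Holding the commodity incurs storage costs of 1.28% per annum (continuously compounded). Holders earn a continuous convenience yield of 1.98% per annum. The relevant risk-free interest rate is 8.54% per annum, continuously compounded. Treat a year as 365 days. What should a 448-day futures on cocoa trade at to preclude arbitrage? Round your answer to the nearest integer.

Net carry = r + u − y = 0.0854 + 0.0128 − 0.0198 = 0.0784
F = S·e^((r+u−y)T) = 9557 · e^(0.0784 × 448/365) = 9557 · e^0.096228
= 9557 × 1.101010 = $10,522 per tonne

$10,522 per tonne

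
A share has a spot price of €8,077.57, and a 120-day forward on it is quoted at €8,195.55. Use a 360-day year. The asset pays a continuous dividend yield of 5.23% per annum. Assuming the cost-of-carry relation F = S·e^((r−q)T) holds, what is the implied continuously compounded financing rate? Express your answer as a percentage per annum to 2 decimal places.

From F = S·e^((r−q)T): (r − q) = ln(F/S)/T
ln(8195.55/8077.57) = ln(1.014606) = 0.014500
(r − q) = 0.014500 / (120/360) = 0.043500
r = ln(F/S)/T + q = 0.043500 + 0.0523 = 0.095800
r = 9.58%

9.58%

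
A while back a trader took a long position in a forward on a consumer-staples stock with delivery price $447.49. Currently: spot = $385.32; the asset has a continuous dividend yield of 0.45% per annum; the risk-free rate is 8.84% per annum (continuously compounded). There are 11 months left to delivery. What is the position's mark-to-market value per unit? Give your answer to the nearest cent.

Current fair forward for the remaining 11 months: F = S·e^((r − q)·T), (r − q) = 0.0884 − 0.0045 = 0.0839
F = 385.32 · e^(0.0839 × 11/12) = 385.32 × 1.079943 = 416.1236
Value of long forward = (F − K)·e^(−rT) = (416.1236 − 447.49) · e^(−0.0884·11/12)
= -31.3664 × 0.922163 = -28.92

-$28.92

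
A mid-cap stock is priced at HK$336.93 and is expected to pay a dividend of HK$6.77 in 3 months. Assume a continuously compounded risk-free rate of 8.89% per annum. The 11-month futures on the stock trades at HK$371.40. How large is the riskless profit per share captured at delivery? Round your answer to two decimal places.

HK$13.05 per share

PV(dividends) I = 6.77·e^(−0.0889·3/12) = 6.6212
Fair futures F* = (S − I)·e^(rT) = (336.93 − 6.6212)·e^0.081492 = 330.3088 × 1.084905 = 358.3537
Market HK$371.40 > fair 358.3537: forward overpriced → cash-and-carry (borrow at r, buy the stock and collect the dividends, short the forward).
Profit at T = |F_mkt − F*| = |371.40 − 358.3537| = HK$13.05 per share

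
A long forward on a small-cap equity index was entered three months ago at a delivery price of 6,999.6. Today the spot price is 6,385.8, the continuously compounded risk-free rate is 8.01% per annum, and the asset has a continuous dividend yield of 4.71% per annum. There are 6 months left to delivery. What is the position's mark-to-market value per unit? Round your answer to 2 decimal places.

Current fair forward for the remaining 6 months: F = S·e^((r − q)·T), (r − q) = 0.0801 − 0.0471 = 0.0330
F = 6385.8 · e^(0.0330 × 6/12) = 6385.8 × 1.01663688 = 6492.0398
Value of long forward = (F − K)·e^(−rT) = (6492.0398 − 6999.6) · e^(−0.0801·6/12)
= -507.5602 × 0.96074140 = -487.63

-487.63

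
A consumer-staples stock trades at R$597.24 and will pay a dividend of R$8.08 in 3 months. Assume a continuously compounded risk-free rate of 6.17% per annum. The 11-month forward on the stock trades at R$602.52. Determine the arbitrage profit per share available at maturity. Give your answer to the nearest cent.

PV(dividends) I = 8.08·e^(−0.0617·3/12) = 7.9563
Fair forward F* = (S − I)·e^(rT) = (597.24 − 7.9563)·e^0.056558 = 589.2837 × 1.058188 = 623.5729
Market R$602.52 < fair 623.5729: forward underpriced → reverse cash-and-carry (short the stock, invest proceeds at r, pay the dividends, go long the forward).
Profit at T = |F_mkt − F*| = |602.52 − 623.5729| = R$21.05 per share

R$21.05 per share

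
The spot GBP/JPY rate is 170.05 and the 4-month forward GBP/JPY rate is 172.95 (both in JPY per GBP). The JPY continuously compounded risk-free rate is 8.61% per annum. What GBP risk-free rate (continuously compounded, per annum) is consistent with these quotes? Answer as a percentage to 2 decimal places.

3.54%

F = S·e^((r_JPY − r_GBP)T) ⇒ r_GBP = r_JPY − ln(F/S)/T
ln(172.95/170.05) = 0.016910; /(4/12) = 0.050730
r_GBP = 0.0861 − 0.050730 = 0.035370
r_GBP = 3.54%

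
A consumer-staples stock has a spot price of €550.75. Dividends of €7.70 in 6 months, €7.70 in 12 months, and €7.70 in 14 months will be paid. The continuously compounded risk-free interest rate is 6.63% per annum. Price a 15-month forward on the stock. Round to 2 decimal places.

€574.67

PV(dividends) I = 7.70·e^(−0.0663·6/12) + 7.70·e^(−0.0663·12/12) + 7.70·e^(−0.0663·14/12)
I = 7.4489 + 7.2060 + 7.1269 = 21.7818
F = (S − I)·e^(rT) = (550.75 − 21.7818) · e^(0.0663·15/12)
= 528.9682 · e^0.082875 = 528.9682 × 1.086406 = €574.67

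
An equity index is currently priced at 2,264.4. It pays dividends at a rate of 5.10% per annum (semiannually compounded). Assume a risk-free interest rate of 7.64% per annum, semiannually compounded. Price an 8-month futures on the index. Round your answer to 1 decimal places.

F = S · (1+r/2)^(2T) / (1+q/2)^(2T)
= 2264.4 × 1.051255 / 1.034144 = 2264.4 × 1.016546
F = 2,301.9

2,301.9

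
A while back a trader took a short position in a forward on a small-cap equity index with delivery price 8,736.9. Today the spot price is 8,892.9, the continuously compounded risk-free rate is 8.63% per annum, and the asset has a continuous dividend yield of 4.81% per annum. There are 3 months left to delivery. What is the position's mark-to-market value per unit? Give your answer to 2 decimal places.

Current fair forward for the remaining 3 months: F = S·e^((r − q)·T), (r − q) = 0.0863 − 0.0481 = 0.0382
F = 8892.9 · e^(0.0382 × 3/12) = 8892.9 × 1.00959575 = 8978.2340
Value of long forward = (F − K)·e^(−rT) = (8978.2340 − 8736.9) · e^(−0.0863·3/12)
= 241.3340 × 0.97865608 = 236.18
Short position value = −(long value) = -236.18

-236.18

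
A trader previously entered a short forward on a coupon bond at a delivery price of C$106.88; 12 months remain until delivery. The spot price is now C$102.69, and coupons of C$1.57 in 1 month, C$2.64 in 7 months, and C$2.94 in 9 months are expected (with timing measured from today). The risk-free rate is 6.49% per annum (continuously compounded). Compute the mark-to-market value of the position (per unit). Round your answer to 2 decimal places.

C$4.38

PV(remaining coupons) I = 1.57·e^(−0.0649·1/12) + 2.64·e^(−0.0649·7/12) + 2.94·e^(−0.0649·9/12) = 6.9038
Current forward F = (S − I)·e^(rT) = (102.69 − 6.9038)·e^(0.0649·12/12) = 95.7862 × 1.067052 = 102.2089
Value (long) = (F − K)·e^(−rT) = (102.2089 − 106.88) × 0.937161 = -4.3776
Short position value = −(long value) = C$4.38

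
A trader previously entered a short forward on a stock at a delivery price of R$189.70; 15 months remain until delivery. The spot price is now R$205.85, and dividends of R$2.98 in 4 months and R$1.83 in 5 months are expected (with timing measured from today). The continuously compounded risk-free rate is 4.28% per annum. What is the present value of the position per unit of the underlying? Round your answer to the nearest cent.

PV(remaining dividends) I = 2.98·e^(−0.0428·4/12) + 1.83·e^(−0.0428·5/12) = 4.7354
Current forward F = (S − I)·e^(rT) = (205.85 − 4.7354)·e^(0.0428·15/12) = 201.1146 × 1.054957 = 212.1673
Value (long) = (F − K)·e^(−rT) = (212.1673 − 189.70) × 0.947906 = 21.2969
Short position value = −(long value) = -R$21.30

-R$21.30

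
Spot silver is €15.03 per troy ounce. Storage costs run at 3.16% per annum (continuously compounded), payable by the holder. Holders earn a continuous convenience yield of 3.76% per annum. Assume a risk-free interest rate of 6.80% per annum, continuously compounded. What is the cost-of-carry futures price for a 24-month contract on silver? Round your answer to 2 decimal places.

€17.01 per troy ounce

Net carry = r + u − y = 0.0680 + 0.0316 − 0.0376 = 0.0620
F = S·e^((r+u−y)T) = 15.03 · e^(0.0620 × 24/12) = 15.03 · e^0.124000
= 15.03 × 1.132016 = €17.01 per troy ounce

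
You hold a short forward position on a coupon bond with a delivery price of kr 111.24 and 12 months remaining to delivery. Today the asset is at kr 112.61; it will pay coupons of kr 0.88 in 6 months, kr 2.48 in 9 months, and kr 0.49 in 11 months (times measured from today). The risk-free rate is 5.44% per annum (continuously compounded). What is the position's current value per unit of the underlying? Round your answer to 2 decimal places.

-kr 3.56

PV(remaining coupons) I = 0.88·e^(−0.0544·6/12) + 2.48·e^(−0.0544·9/12) + 0.49·e^(−0.0544·11/12) = 3.7034
Current forward F = (S − I)·e^(rT) = (112.61 − 3.7034)·e^(0.0544·12/12) = 108.9066 × 1.055907 = 114.9952
Value (long) = (F − K)·e^(−rT) = (114.9952 − 111.24) × 0.947053 = 3.5564
Short position value = −(long value) = -kr 3.56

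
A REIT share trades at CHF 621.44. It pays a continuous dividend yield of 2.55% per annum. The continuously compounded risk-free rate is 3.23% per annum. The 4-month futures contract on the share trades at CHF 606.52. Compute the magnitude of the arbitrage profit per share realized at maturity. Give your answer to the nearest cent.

Fair futures: F* = S·e^(carry·T), with carry = (r − q) = 0.0323 − 0.0255 = 0.0068
F* = 621.44 · e^(0.0068 × 4/12) = 621.44 · e^0.002267 = 621.44 × 1.002270 = CHF 622.8507
Market CHF 606.52 < fair CHF 622.8507: forward underpriced → reverse cash-and-carry (short spot, go long the forward).
At maturity, profit = |F_mkt − F*| = |606.52 − 622.8507| = CHF 16.33 per share

CHF 16.33 per share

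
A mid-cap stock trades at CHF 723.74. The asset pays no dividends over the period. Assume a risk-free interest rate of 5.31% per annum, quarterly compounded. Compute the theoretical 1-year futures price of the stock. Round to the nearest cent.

F = S · (1+r/4)^(4T)
= 723.74 × 1.054167
F = CHF 762.94

CHF 762.94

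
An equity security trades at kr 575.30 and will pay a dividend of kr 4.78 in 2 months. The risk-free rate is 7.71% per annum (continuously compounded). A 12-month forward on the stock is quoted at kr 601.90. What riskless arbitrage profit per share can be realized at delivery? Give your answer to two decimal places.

kr 14.41 per share

PV(dividends) I = 4.78·e^(−0.0771·2/12) = 4.7190
Fair forward F* = (S − I)·e^(rT) = (575.30 − 4.7190)·e^0.077100 = 570.5810 × 1.080150 = 616.3131
Market kr 601.90 < fair 616.3131: forward underpriced → reverse cash-and-carry (short the stock, invest proceeds at r, pay the dividends, go long the forward).
Profit at T = |F_mkt − F*| = |601.90 − 616.3131| = kr 14.41 per share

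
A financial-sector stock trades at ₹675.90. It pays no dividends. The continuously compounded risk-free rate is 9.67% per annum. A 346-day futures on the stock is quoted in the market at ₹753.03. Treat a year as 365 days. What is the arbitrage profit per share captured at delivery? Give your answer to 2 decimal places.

Fair futures: F* = S·e^(carry·T), with carry = r = 0.0967
F* = 675.90 · e^(0.0967 × 346/365) = 675.90 · e^0.091666 = 675.90 × 1.095999 = ₹740.7857
Market ₹753.03 > fair ₹740.7857: forward overpriced → cash-and-carry (buy spot, short the forward).
At maturity, profit = |F_mkt − F*| = |753.03 − 740.7857| = ₹12.24 per share

₹12.24 per share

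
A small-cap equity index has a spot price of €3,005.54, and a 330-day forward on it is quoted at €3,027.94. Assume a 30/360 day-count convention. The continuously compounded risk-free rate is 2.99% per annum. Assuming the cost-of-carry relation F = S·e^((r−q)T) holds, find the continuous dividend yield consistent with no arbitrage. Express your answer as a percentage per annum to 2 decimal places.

From F = S·e^((r−q)T): (r − q) = ln(F/S)/T
ln(3027.94/3005.54) = ln(1.007453) = 0.007425
(r − q) = 0.007425 / (330/360) = 0.008100
q = r − ln(F/S)/T = 0.0299 − 0.008100 = 0.021800
q = 2.18%

2.18%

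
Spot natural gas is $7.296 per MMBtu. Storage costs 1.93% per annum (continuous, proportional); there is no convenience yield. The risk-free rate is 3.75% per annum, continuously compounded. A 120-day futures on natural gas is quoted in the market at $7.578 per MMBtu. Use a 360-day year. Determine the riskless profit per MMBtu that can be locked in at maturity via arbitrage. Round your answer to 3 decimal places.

Fair futures: F* = S·e^(carry·T), with carry = (r + u) = 0.0375 + 0.0193 = 0.0568
F* = 7.296 · e^(0.0568 × 120/360) = 7.296 · e^0.018933 = 7.296 × 1.019113 = $7.4354
Market $7.578 > fair $7.4354: forward overpriced → cash-and-carry (buy spot, short the forward).
At maturity, profit = |F_mkt − F*| = |7.578 − 7.4354| = $0.143 per MMBtu

$0.143 per MMBtu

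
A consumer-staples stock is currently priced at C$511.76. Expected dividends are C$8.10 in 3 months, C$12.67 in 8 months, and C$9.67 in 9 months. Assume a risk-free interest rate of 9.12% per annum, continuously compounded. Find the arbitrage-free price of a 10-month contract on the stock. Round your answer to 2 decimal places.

PV(dividends) I = 8.10·e^(−0.0912·3/12) + 12.67·e^(−0.0912·8/12) + 9.67·e^(−0.0912·9/12)
I = 7.9174 + 11.9226 + 9.0307 = 28.8707
F = (S − I)·e^(rT) = (511.76 − 28.8707) · e^(0.0912·10/12)
= 482.8893 · e^0.076000 = 482.8893 × 1.078963 = C$521.02

C$521.02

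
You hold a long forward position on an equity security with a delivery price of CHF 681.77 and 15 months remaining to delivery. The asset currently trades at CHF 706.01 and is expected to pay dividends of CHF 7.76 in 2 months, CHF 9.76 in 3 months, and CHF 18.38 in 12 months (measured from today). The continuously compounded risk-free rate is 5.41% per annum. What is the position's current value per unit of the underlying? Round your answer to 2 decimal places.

PV(remaining dividends) I = 7.76·e^(−0.0541·2/12) + 9.76·e^(−0.0541·3/12) + 18.38·e^(−0.0541·12/12) = 34.7313
Current forward F = (S − I)·e^(rT) = (706.01 − 34.7313)·e^(0.0541·15/12) = 671.2787 × 1.069964 = 718.2440
Value (long) = (F − K)·e^(−rT) = (718.2440 − 681.77) × 0.934611 = 34.0890
Value = CHF 34.09

CHF 34.09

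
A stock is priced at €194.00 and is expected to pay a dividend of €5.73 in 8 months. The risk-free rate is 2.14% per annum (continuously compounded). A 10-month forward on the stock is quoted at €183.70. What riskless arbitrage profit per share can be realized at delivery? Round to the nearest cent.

€8.04 per share

PV(dividends) I = 5.73·e^(−0.0214·8/12) = 5.6488
Fair forward F* = (S − I)·e^(rT) = (194.00 − 5.6488)·e^0.017833 = 188.3512 × 1.017993 = 191.7402
Market €183.70 < fair 191.7402: forward underpriced → reverse cash-and-carry (short the stock, invest proceeds at r, pay the dividends, go long the forward).
Profit at T = |F_mkt − F*| = |183.70 − 191.7402| = €8.04 per share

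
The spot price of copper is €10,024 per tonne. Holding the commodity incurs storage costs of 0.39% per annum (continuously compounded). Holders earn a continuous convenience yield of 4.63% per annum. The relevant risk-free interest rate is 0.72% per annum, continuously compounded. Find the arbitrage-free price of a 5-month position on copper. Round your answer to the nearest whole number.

Net carry = r + u − y = 0.0072 + 0.0039 − 0.0463 = -0.0352
F = S·e^((r+u−y)T) = 10024 · e^(-0.0352 × 5/12) = 10024 · e^-0.014667
= 10024 × 0.985440 = €9,878 per tonne

€9,878 per tonne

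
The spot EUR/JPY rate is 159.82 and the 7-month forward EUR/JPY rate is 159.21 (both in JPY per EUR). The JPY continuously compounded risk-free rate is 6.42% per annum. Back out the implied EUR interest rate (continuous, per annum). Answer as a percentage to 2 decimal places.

7.08%

F = S·e^((r_JPY − r_EUR)T) ⇒ r_EUR = r_JPY − ln(F/S)/T
ln(159.21/159.82) = -0.003824; /(7/12) = -0.006555
r_EUR = 0.0642 + 0.006555 = 0.070755
r_EUR = 7.08%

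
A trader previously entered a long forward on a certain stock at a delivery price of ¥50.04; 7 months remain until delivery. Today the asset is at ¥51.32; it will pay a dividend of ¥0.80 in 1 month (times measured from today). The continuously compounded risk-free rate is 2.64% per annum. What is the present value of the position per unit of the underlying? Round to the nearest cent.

PV(remaining dividends) I = 0.80·e^(−0.0264·1/12) = 0.7982
Current forward F = (S − I)·e^(rT) = (51.32 − 0.7982)·e^(0.0264·7/12) = 50.5218 × 1.015519 = 51.3058
Value (long) = (F − K)·e^(−rT) = (51.3058 − 50.04) × 0.984718 = 1.2465
Value = ¥1.25

¥1.25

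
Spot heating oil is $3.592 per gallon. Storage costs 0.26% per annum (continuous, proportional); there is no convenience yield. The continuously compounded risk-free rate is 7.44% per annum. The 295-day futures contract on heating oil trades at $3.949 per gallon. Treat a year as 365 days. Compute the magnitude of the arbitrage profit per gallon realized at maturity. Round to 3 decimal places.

Fair futures: F* = S·e^(carry·T), with carry = (r + u) = 0.0744 + 0.0026 = 0.0770
F* = 3.592 · e^(0.0770 × 295/365) = 3.592 · e^0.062233 = 3.592 × 1.064210 = $3.8226
Market $3.949 > fair $3.8226: forward overpriced → cash-and-carry (buy spot, short the forward).
At maturity, profit = |F_mkt − F*| = |3.949 − 3.8226| = $0.126 per gallon

$0.126 per gallon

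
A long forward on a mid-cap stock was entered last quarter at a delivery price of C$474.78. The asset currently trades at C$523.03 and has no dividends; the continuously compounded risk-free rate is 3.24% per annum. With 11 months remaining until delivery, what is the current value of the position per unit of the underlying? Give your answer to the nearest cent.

C$62.14

Current fair forward for the remaining 11 months: F = S·e^(r·T), r = 0.0324
F = 523.03 · e^(0.0324 × 11/12) = 523.03 × 1.030145 = 538.7967
Value of long forward = (F − K)·e^(−rT) = (538.7967 − 474.78) · e^(−0.0324·11/12)
= 64.0167 × 0.970737 = 62.14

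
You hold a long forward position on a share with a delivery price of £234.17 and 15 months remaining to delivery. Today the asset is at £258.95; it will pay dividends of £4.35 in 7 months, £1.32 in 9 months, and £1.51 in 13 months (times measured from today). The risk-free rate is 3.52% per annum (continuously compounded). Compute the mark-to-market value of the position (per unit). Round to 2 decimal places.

£27.86

PV(remaining dividends) I = 4.35·e^(−0.0352·7/12) + 1.32·e^(−0.0352·9/12) + 1.51·e^(−0.0352·13/12) = 7.0007
Current forward F = (S − I)·e^(rT) = (258.95 − 7.0007)·e^(0.0352·15/12) = 251.9493 × 1.044982 = 263.2825
Value (long) = (F − K)·e^(−rT) = (263.2825 − 234.17) × 0.956954 = 27.8593
Value = £27.86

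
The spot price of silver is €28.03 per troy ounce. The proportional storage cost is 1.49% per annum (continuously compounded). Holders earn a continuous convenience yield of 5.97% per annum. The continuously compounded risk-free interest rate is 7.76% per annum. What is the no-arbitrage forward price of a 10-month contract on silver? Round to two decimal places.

€28.81 per troy ounce

Net carry = r + u − y = 0.0776 + 0.0149 − 0.0597 = 0.0328
F = S·e^((r+u−y)T) = 28.03 · e^(0.0328 × 10/12) = 28.03 · e^0.027333
= 28.03 × 1.027710 = €28.81 per troy ounce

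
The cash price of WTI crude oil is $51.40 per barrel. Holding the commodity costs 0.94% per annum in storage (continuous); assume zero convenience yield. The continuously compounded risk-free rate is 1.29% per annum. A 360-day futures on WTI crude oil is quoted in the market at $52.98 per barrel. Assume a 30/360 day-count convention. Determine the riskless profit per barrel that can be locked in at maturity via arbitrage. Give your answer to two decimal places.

Fair futures: F* = S·e^(carry·T), with carry = (r + u) = 0.0129 + 0.0094 = 0.0223
F* = 51.40 · e^(0.0223 × 360/360) = 51.40 · e^0.022300 = 51.40 × 1.022551 = $52.5591
Market $52.98 > fair $52.5591: forward overpriced → cash-and-carry (buy spot, short the forward).
At maturity, profit = |F_mkt − F*| = |52.98 − 52.5591| = $0.42 per barrel

$0.42 per barrel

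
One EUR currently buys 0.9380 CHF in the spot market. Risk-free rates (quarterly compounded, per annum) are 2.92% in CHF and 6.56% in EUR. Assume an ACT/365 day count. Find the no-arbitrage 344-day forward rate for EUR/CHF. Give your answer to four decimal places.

By covered interest parity, F = S · (1+r_CHF/4)^(4T) / (1+r_EUR/4)^(4T)
= 0.9380 × 1.027799 / 1.063244 = 0.9380 × 0.966663
F = 0.9067 CHF per EUR

0.9067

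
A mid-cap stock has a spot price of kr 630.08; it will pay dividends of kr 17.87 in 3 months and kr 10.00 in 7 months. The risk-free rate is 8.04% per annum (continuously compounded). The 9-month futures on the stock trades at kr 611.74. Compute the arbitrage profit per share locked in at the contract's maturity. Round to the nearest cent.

PV(dividends) I = 17.87·e^(−0.0804·3/12) + 10.00·e^(−0.0804·7/12) = 27.0562
Fair futures F* = (S − I)·e^(rT) = (630.08 − 27.0562)·e^0.060300 = 603.0238 × 1.062155 = 640.5047
Market kr 611.74 < fair 640.5047: forward underpriced → reverse cash-and-carry (short the stock, invest proceeds at r, pay the dividends, go long the forward).
Profit at T = |F_mkt − F*| = |611.74 − 640.5047| = kr 28.76 per share

kr 28.76 per share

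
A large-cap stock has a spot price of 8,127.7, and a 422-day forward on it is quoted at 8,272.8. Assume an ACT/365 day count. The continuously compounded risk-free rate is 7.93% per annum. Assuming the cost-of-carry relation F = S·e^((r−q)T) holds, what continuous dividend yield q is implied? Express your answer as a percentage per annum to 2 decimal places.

6.40%

From F = S·e^((r−q)T): (r − q) = ln(F/S)/T
ln(8272.8/8127.7) = ln(1.017853) = 0.017696
(r − q) = 0.017696 / (422/365) = 0.015306
q = r − ln(F/S)/T = 0.0793 − 0.015306 = 0.063994
q = 6.40%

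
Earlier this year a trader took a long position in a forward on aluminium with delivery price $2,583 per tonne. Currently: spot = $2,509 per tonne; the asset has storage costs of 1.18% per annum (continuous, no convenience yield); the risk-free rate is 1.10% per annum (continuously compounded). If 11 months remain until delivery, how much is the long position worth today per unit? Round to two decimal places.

Current fair forward for the remaining 11 months: F = S·e^((r + u)·T), (r + u) = 0.0110 + 0.0118 = 0.0228
F = 2509 · e^(0.0228 × 11/12) = 2509 × 1.02111993 = 2561.9899
Value of long forward = (F − K)·e^(−rT) = (2561.9899 − 2583) · e^(−0.0110·11/12)
= -21.0101 × 0.98996733 = -20.80

-$20.80 per tonne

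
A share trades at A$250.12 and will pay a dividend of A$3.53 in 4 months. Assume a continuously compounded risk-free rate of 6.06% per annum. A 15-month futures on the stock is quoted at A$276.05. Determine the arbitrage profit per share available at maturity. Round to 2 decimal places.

A$9.98 per share

PV(dividends) I = 3.53·e^(−0.0606·4/12) = 3.4594
Fair futures F* = (S − I)·e^(rT) = (250.12 − 3.4594)·e^0.075750 = 246.6606 × 1.078693 = 266.0711
Market A$276.05 > fair 266.0711: forward overpriced → cash-and-carry (borrow at r, buy the stock and collect the dividends, short the forward).
Profit at T = |F_mkt − F*| = |276.05 − 266.0711| = A$9.98 per share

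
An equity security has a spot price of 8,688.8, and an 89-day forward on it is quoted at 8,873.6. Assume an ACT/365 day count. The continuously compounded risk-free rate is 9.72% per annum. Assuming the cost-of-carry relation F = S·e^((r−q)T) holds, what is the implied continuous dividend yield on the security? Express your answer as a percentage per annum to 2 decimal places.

1.09%

From F = S·e^((r−q)T): (r − q) = ln(F/S)/T
ln(8873.6/8688.8) = ln(1.021269) = 0.021046
(r − q) = 0.021046 / (89/365) = 0.086312
q = r − ln(F/S)/T = 0.0972 − 0.086312 = 0.010888
q = 1.09%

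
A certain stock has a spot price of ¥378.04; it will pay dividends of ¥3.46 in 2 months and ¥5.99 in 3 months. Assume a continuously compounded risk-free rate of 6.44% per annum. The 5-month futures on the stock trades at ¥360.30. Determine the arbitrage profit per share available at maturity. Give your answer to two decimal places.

¥18.45 per share

PV(dividends) I = 3.46·e^(−0.0644·2/12) + 5.99·e^(−0.0644·3/12) = 9.3174
Fair futures F* = (S − I)·e^(rT) = (378.04 − 9.3174)·e^0.026833 = 368.7226 × 1.027196 = 378.7504
Market ¥360.30 < fair 378.7504: forward underpriced → reverse cash-and-carry (short the stock, invest proceeds at r, pay the dividends, go long the forward).
Profit at T = |F_mkt − F*| = |360.30 − 378.7504| = ¥18.45 per share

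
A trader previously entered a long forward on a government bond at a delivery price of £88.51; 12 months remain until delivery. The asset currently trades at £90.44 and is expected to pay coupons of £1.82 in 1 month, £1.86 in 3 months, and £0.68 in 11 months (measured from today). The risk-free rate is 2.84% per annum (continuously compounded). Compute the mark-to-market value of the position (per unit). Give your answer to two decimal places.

PV(remaining coupons) I = 1.82·e^(−0.0284·1/12) + 1.86·e^(−0.0284·3/12) + 0.68·e^(−0.0284·11/12) = 4.3251
Current forward F = (S − I)·e^(rT) = (90.44 − 4.3251)·e^(0.0284·12/12) = 86.1149 × 1.028807 = 88.5956
Value (long) = (F − K)·e^(−rT) = (88.5956 − 88.51) × 0.971999 = 0.0832
Value = £0.08

£0.08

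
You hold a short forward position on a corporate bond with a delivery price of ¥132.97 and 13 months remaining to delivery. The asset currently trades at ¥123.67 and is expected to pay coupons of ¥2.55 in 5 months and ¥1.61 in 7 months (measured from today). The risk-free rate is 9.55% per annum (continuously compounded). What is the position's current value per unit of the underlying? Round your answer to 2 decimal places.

PV(remaining coupons) I = 2.55·e^(−0.0955·5/12) + 1.61·e^(−0.0955·7/12) = 3.9733
Current forward F = (S − I)·e^(rT) = (123.67 − 3.9733)·e^(0.0955·13/12) = 119.6967 × 1.109000 = 132.7436
Value (long) = (F − K)·e^(−rT) = (132.7436 − 132.97) × 0.901714 = -0.2041
Short position value = −(long value) = ¥0.20

¥0.20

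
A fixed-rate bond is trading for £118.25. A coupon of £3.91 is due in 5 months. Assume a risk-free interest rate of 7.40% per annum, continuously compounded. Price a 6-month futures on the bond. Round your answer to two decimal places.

£118.77

PV(coupons) I = 3.91·e^(−0.0740·5/12)
I = 3.7913
F = (S − I)·e^(rT) = (118.25 − 3.7913) · e^(0.0740·6/12)
= 114.4587 · e^0.037000 = 114.4587 × 1.037693 = £118.77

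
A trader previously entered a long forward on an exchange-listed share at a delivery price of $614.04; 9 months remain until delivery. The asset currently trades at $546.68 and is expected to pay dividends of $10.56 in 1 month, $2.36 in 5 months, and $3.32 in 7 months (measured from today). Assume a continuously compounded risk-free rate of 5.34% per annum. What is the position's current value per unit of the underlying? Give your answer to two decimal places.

-$59.29

PV(remaining dividends) I = 10.56·e^(−0.0534·1/12) + 2.36·e^(−0.0534·5/12) + 3.32·e^(−0.0534·7/12) = 16.0394
Current forward F = (S − I)·e^(rT) = (546.68 − 16.0394)·e^(0.0534·9/12) = 530.6406 × 1.040863 = 552.3242
Value (long) = (F − K)·e^(−rT) = (552.3242 − 614.04) × 0.960741 = -59.2929
Value = -$59.29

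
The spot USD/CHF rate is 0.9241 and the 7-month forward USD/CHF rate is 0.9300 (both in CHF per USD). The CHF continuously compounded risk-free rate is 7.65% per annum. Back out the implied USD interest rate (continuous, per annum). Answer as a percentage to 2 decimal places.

F = S·e^((r_CHF − r_USD)T) ⇒ r_USD = r_CHF − ln(F/S)/T
ln(0.9300/0.9241) = 0.006364; /(7/12) = 0.010910
r_USD = 0.0765 − 0.010910 = 0.065590
r_USD = 6.56%

6.56%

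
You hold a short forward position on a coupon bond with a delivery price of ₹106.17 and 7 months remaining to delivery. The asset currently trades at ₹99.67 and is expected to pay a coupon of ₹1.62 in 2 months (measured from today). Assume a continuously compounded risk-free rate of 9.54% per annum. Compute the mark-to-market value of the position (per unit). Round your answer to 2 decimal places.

PV(remaining coupons) I = 1.62·e^(−0.0954·2/12) = 1.5944
Current forward F = (S − I)·e^(rT) = (99.67 − 1.5944)·e^(0.0954·7/12) = 98.0756 × 1.057228 = 103.6883
Value (long) = (F − K)·e^(−rT) = (103.6883 − 106.17) × 0.945870 = -2.3474
Short position value = −(long value) = ₹2.35

₹2.35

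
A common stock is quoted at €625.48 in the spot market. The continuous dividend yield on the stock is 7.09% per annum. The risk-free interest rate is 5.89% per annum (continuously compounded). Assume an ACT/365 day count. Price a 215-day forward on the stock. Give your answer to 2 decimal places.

€621.07

F = S·e^((r − q)T) = 625.48 · e^((0.0589 − 0.0709) × 215/365)
= 625.48 · e^-0.007068 = 625.48 × 0.992957
F = €621.07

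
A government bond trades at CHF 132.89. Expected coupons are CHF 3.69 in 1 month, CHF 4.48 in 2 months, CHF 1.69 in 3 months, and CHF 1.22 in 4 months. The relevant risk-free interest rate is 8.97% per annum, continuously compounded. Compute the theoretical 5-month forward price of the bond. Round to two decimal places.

PV(coupons) I = 3.69·e^(−0.0897·1/12) + 4.48·e^(−0.0897·2/12) + 1.69·e^(−0.0897·3/12) + 1.22·e^(−0.0897·4/12)
I = 3.6625 + 4.4135 + 1.6525 + 1.1841 = 10.9126
F = (S − I)·e^(rT) = (132.89 − 10.9126) · e^(0.0897·5/12)
= 121.9774 · e^0.037375 = 121.9774 × 1.038082 = CHF 126.62

CHF 126.62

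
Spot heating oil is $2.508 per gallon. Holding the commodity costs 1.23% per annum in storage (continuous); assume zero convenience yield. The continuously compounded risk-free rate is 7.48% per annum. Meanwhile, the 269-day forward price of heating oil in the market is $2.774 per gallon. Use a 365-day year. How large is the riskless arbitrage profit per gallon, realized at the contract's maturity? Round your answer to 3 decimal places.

Fair forward: F* = S·e^(carry·T), with carry = (r + u) = 0.0748 + 0.0123 = 0.0871
F* = 2.508 · e^(0.0871 × 269/365) = 2.508 · e^0.064192 = 2.508 × 1.066297 = $2.6743
Market $2.774 > fair $2.6743: forward overpriced → cash-and-carry (buy spot, short the forward).
At maturity, profit = |F_mkt − F*| = |2.774 − 2.6743| = $0.100 per gallon

$0.100 per gallon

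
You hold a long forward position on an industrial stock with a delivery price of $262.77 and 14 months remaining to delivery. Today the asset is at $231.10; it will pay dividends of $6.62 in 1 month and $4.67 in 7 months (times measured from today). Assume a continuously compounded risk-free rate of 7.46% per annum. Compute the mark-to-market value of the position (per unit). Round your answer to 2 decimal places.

-$20.82

PV(remaining dividends) I = 6.62·e^(−0.0746·1/12) + 4.67·e^(−0.0746·7/12) = 11.0501
Current forward F = (S − I)·e^(rT) = (231.10 − 11.0501)·e^(0.0746·14/12) = 220.0499 × 1.090933 = 240.0597
Value (long) = (F − K)·e^(−rT) = (240.0597 − 262.77) × 0.916647 = -20.8173
Value = -$20.82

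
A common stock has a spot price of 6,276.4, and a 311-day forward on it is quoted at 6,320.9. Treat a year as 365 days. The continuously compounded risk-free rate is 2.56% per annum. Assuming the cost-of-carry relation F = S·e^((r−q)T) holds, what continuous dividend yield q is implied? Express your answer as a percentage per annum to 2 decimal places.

1.73%

From F = S·e^((r−q)T): (r − q) = ln(F/S)/T
ln(6320.9/6276.4) = ln(1.007090) = 0.007065
(r − q) = 0.007065 / (311/365) = 0.008292
q = r − ln(F/S)/T = 0.0256 − 0.008292 = 0.017308
q = 1.73%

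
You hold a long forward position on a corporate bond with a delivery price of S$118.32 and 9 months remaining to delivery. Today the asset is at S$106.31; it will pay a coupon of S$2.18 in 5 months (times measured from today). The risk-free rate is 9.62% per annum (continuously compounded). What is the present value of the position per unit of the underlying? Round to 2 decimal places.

-S$5.87

PV(remaining coupons) I = 2.18·e^(−0.0962·5/12) = 2.0943
Current forward F = (S − I)·e^(rT) = (106.31 − 2.0943)·e^(0.0962·9/12) = 104.2157 × 1.074817 = 112.0128
Value (long) = (F − K)·e^(−rT) = (112.0128 − 118.32) × 0.930391 = -5.8682
Value = -S$5.87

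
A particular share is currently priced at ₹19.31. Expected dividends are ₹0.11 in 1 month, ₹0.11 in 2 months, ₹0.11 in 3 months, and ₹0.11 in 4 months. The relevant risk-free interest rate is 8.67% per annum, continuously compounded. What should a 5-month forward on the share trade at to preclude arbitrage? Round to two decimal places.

PV(dividends) I = 0.11·e^(−0.0867·1/12) + 0.11·e^(−0.0867·2/12) + 0.11·e^(−0.0867·3/12) + 0.11·e^(−0.0867·4/12)
I = 0.1092 + 0.1084 + 0.1076 + 0.1069 = 0.4321
F = (S − I)·e^(rT) = (19.31 − 0.4321) · e^(0.0867·5/12)
= 18.8779 · e^0.036125 = 18.8779 × 1.036785 = ₹19.57

₹19.57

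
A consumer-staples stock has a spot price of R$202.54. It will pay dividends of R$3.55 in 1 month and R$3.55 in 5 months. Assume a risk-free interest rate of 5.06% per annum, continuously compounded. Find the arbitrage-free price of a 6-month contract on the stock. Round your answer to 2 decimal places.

PV(dividends) I = 3.55·e^(−0.0506·1/12) + 3.55·e^(−0.0506·5/12)
I = 3.5351 + 3.4759 = 7.0110
F = (S − I)·e^(rT) = (202.54 − 7.0110) · e^(0.0506·6/12)
= 195.5290 · e^0.025300 = 195.5290 × 1.025623 = R$200.54

R$200.54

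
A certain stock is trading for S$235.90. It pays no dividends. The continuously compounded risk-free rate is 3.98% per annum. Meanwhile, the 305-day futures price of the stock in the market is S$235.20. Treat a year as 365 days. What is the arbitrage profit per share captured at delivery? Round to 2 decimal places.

Fair futures: F* = S·e^(carry·T), with carry = r = 0.0398
F* = 235.90 · e^(0.0398 × 305/365) = 235.90 · e^0.033258 = 235.90 × 1.033817 = S$243.8774
Market S$235.20 < fair S$243.8774: forward underpriced → reverse cash-and-carry (short spot, go long the forward).
At maturity, profit = |F_mkt − F*| = |235.20 − 243.8774| = S$8.68 per share

S$8.68 per share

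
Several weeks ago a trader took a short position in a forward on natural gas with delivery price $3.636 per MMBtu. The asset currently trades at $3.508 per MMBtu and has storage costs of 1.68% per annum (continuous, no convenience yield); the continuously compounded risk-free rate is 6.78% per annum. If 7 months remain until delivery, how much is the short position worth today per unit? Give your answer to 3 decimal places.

Current fair forward for the remaining 7 months: F = S·e^((r + u)·T), (r + u) = 0.0678 + 0.0168 = 0.0846
F = 3.508 · e^(0.0846 × 7/12) = 3.508 × 1.050588 = 3.6855
Value of long forward = (F − K)·e^(−rT) = (3.6855 − 3.636) · e^(−0.0678·7/12)
= 0.0495 × 0.961222 = 0.048
Short position value = −(long value) = -$0.048

-$0.048 per MMBtu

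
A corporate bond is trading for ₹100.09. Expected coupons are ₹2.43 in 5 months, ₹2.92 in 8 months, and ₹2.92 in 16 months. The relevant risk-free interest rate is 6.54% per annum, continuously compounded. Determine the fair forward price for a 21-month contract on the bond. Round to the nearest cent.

PV(coupons) I = 2.43·e^(−0.0654·5/12) + 2.92·e^(−0.0654·8/12) + 2.92·e^(−0.0654·16/12)
I = 2.3647 + 2.7954 + 2.6762 = 7.8363
F = (S − I)·e^(rT) = (100.09 − 7.8363) · e^(0.0654·21/12)
= 92.2537 · e^0.114450 = 92.2537 × 1.121257 = ₹103.44

₹103.44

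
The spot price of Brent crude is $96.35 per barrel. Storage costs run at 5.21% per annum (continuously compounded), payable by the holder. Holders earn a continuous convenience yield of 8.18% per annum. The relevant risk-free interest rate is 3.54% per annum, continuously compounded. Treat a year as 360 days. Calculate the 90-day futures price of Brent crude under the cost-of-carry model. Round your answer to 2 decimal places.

$96.49 per barrel

Net carry = r + u − y = 0.0354 + 0.0521 − 0.0818 = 0.0057
F = S·e^((r+u−y)T) = 96.35 · e^(0.0057 × 90/360) = 96.35 · e^0.001425
= 96.35 × 1.001426 = $96.49 per barrel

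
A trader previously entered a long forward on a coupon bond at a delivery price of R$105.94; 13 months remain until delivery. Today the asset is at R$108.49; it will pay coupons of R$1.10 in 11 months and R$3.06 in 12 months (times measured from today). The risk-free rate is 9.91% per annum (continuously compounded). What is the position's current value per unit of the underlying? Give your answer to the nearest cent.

PV(remaining coupons) I = 1.10·e^(−0.0991·11/12) + 3.06·e^(−0.0991·12/12) = 3.7758
Current forward F = (S − I)·e^(rT) = (108.49 − 3.7758)·e^(0.0991·13/12) = 104.7142 × 1.113333 = 116.5818
Value (long) = (F − K)·e^(−rT) = (116.5818 − 105.94) × 0.898204 = 9.5585
Value = R$9.56

R$9.56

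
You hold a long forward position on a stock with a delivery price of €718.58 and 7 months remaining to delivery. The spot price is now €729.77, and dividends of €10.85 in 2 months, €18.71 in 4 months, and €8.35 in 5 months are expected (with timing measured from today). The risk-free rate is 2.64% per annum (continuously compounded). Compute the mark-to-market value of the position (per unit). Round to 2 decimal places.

-€15.44

PV(remaining dividends) I = 10.85·e^(−0.0264·2/12) + 18.71·e^(−0.0264·4/12) + 8.35·e^(−0.0264·5/12) = 37.6071
Current forward F = (S − I)·e^(rT) = (729.77 − 37.6071)·e^(0.0264·7/12) = 692.1629 × 1.015519 = 702.9046
Value (long) = (F − K)·e^(−rT) = (702.9046 − 718.58) × 0.984718 = -15.4358
Value = -€15.44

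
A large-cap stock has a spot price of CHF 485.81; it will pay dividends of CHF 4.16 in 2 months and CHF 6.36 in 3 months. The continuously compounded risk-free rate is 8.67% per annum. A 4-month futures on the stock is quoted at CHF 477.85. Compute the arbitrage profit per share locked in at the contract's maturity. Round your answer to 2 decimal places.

PV(dividends) I = 4.16·e^(−0.0867·2/12) + 6.36·e^(−0.0867·3/12) = 10.3240
Fair futures F* = (S − I)·e^(rT) = (485.81 − 10.3240)·e^0.028900 = 475.4860 × 1.029322 = 489.4282
Market CHF 477.85 < fair 489.4282: forward underpriced → reverse cash-and-carry (short the stock, invest proceeds at r, pay the dividends, go long the forward).
Profit at T = |F_mkt − F*| = |477.85 − 489.4282| = CHF 11.58 per share

CHF 11.58 per share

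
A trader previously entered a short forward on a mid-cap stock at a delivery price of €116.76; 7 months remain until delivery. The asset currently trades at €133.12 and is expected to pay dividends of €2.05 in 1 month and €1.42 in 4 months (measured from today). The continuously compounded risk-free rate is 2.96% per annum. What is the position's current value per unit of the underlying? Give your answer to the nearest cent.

-€14.91

PV(remaining dividends) I = 2.05·e^(−0.0296·1/12) + 1.42·e^(−0.0296·4/12) = 3.4510
Current forward F = (S − I)·e^(rT) = (133.12 − 3.4510)·e^(0.0296·7/12) = 129.6690 × 1.017417 = 131.9274
Value (long) = (F − K)·e^(−rT) = (131.9274 − 116.76) × 0.982882 = 14.9078
Short position value = −(long value) = -€14.91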